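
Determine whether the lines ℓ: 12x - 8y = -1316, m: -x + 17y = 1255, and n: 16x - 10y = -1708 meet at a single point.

Intersecting ℓ and m: solving the 2×2 system gives (x, y) = (-3083/49, 3436/49).
Substitute into n: (16)(-3083/49) + (-10)(3436/49) = -83688/49.
But n requires -1708 ≠ -83688/49, so the three lines have no common point.

No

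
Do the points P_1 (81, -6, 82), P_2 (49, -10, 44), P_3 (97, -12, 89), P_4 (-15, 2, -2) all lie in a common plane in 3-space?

The four points are coplanar iff the 3×3 determinant with rows P_1P_2, P_1P_3, P_1P_4 is zero.
Rows: (-32, -4, -38), (16, -6, 7), (-96, 8, -84).
Expanding along the first row: (-32)(448) − (-4)(-672) + (-38)(-448) = 0.
Zero determinant ⇒ coplanar.

Yes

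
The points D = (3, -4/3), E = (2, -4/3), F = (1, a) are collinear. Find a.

-4/3

Collinearity: (F − D) must be parallel to (E − D) = (-1, 0).
Cross-multiplying the components: (a − (-4/3))·(-1) = (-2)·(0).
Solving gives a = -4/3.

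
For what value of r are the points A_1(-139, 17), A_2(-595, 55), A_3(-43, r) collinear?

Collinearity: (A_3 − A_1) must be parallel to (A_2 − A_1) = (-456, 38).
Cross-multiplying the components: (r − 17)·(-456) = (96)·(38).
Solving gives r = 9.

9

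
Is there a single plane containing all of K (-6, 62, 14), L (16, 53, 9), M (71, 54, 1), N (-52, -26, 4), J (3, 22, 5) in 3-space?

The plane through K, L, M has normal n = KL × KM = (77, -99, 517) and equation n·P = 638.
Checking the remaining points: n·N = 638, n·J = 638.
All equal 638, so all 5 points lie in one plane.

Yes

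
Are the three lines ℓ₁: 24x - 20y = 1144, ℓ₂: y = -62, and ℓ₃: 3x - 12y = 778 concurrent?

The three lines meet at one point iff the augmented coefficient matrix [aᵢ bᵢ cᵢ] has rank < 3, i.e. its determinant vanishes.
Here the determinant is 1104.
Nonzero, so no common point exists.

No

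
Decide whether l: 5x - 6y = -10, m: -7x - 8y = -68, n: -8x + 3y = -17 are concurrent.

Lines aᵢx + bᵢy = cᵢ with pairwise distinct directions are concurrent exactly when det[aᵢ bᵢ cᵢ] = 0.
Here the determinant is 0.
It vanishes, so the lines are concurrent at (4, 5).

Yes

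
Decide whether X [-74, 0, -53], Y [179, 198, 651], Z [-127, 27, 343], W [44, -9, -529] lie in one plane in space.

Yes

With X as base: XY = (253, 198, 704), XZ = (-53, 27, 396), XW = (118, -9, -476).
XZ × XW = (-9288, 21500, -2709).
XY · (XZ × XW) = 0.
The scalar triple product vanishes, so the four points are coplanar.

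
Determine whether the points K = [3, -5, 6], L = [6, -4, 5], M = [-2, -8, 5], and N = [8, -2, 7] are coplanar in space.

Yes

A normal to the plane through K, L, M is n = KL × KM = (-4, 8, -4).
The plane has equation n·P = -76. For N: n·N = -76.
Equal, so N lies in the plane and all four are coplanar.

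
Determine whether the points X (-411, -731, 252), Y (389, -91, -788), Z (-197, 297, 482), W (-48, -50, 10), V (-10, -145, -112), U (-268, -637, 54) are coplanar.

The plane through X, Y, Z has normal n = XY × XZ = (1216320, -406560, 685440) and equation n·P = -29981280.
Checking the remaining points: n·W = -31200960, n·V = -29981280, n·U = -29981280.
Since n·W = -31200960 ≠ -29981280, W is off the plane and the points are not all coplanar.

No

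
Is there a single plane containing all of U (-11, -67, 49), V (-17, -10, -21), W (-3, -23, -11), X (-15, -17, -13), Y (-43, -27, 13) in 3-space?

The plane through U, V, W has normal n = UV × UW = (-340, -920, -720) and equation n·P = 30100.
Checking the remaining points: n·X = 30100, n·Y = 30100.
All equal 30100, so all 5 points lie in one plane.

Yes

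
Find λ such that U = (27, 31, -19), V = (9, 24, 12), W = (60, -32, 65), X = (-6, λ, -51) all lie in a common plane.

The points are coplanar iff UV · (UW × UX) = 0.
Expanding, this is linear in λ: (2535)λ + (-167310) = 0.
So λ = 66.

66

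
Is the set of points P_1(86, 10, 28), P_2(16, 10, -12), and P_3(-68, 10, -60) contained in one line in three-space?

P_1P_2 = (-70, 0, -40), P_1P_3 = (-154, 0, -88).
Each component of P_1P_3 is 11/5 times the corresponding component of P_1P_2, so P_1P_3 = 11/5·P_1P_2 and the points are collinear.

Yes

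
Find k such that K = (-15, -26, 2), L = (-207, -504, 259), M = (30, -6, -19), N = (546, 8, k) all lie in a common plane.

-168

The points are coplanar iff KL · (KM × KN) = 0.
Expanding, this is linear in k: (17670)k + (2968560) = 0.
So k = -168.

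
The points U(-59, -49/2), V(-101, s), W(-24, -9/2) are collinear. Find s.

-97/2

Collinearity: (V − U) must be parallel to (W − U) = (35, 20).
Cross-multiplying the components: (s − (-49/2))·(35) = (-42)·(20).
Solving gives s = -97/2.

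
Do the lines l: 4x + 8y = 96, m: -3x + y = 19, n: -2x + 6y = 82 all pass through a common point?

Yes

Intersecting l and m: solving the 2×2 system gives (x, y) = (-2, 13).
Substitute into n: (-2)(-2) + (6)(13) = 82.
This equals 82, so (-2, 13) lies on all three lines and they are concurrent.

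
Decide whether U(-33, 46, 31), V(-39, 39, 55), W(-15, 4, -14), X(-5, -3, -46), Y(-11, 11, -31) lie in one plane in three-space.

The plane through U, V, W has normal n = UV × UW = (1323, 162, 378) and equation n·P = -24489.
Checking the remaining points: n·X = -24489, n·Y = -24489.
All equal -24489, so all 5 points lie in one plane.

Yes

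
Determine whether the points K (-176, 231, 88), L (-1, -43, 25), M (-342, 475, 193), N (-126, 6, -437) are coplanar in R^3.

No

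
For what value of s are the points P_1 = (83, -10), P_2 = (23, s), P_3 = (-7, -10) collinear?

The three points are collinear iff det[P_1P_2; P_1P_3] = 0.
This determinant is linear in s: (90)s + (900) = 0, so s = -10.

-10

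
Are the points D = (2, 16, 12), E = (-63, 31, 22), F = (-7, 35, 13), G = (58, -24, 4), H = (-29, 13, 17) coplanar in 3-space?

The plane through D, E, F has normal n = DE × DF = (-175, -25, -1100) and equation n·P = -13950.
Checking the remaining points: n·G = -13950, n·H = -13950.
All equal -13950, so all 5 points lie in one plane.

Yes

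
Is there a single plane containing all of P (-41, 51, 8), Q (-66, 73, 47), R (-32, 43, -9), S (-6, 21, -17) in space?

Yes

The four points are coplanar iff the 3×3 determinant with rows PQ, PR, PS is zero.
Rows: (-25, 22, 39), (9, -8, -17), (35, -30, -25).
Expanding along the first row: (-25)(-310) − (22)(370) + (39)(10) = 0.
Zero determinant ⇒ coplanar.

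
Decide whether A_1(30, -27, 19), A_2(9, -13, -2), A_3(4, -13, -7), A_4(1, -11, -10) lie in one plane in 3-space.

Yes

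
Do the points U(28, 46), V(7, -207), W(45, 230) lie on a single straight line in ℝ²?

UV = (-21, -253), UW = (17, 184).
Twice the signed area of △UVW is (-21)(184) − (-253)(17) = 437.
The area is nonzero, so the three points are not collinear.

No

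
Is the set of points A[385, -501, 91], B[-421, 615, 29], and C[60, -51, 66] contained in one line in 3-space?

Yes

AB = (-806, 1116, -62), AC = (-325, 450, -25).
AB × AC = (0, 0, 0).
The cross product vanishes, so the three points are collinear.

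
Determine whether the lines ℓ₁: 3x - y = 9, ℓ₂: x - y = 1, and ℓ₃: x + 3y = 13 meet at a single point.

Yes

The three lines meet at one point iff the augmented coefficient matrix [aᵢ bᵢ cᵢ] has rank < 3, i.e. its determinant vanishes.
Here the determinant is 0.
It vanishes, so the lines are concurrent at (4, 3).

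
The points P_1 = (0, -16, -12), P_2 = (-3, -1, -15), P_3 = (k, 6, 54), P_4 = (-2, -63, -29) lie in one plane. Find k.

Normal to plane P_1P_2P_4: n = (-396, -45, 171); plane equation n·P = -1332.
Requiring n·P_3 = -1332: (-396)k + (8964) = -1332.
So k = 26.

26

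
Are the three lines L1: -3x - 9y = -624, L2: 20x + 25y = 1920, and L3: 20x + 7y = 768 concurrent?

Yes

The three lines meet at one point iff the augmented coefficient matrix [aᵢ bᵢ cᵢ] has rank < 3, i.e. its determinant vanishes.
Here the determinant is 0.
It vanishes, so the lines are concurrent at (16, 64).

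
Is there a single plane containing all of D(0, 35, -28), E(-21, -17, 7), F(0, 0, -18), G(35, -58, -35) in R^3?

Yes

A normal to the plane through D, E, F is n = DE × DF = (705, 210, 735).
The plane has equation n·P = -13230. For G: n·G = -13230.
Equal, so G lies in the plane and all four are coplanar.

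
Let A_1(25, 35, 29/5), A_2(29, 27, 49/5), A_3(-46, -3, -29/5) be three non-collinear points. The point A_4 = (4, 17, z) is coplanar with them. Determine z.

The plane through A_1, A_2, A_3 has equation (1224/5)x − (1188/5)y − 720z = -6372.
Substituting A_4: (-720)z + (-3060) = -6372, so z = 23/5.

23/5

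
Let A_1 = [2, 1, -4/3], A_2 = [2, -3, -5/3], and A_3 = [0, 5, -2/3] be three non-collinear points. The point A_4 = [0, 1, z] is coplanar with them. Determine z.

-1

A normal to the plane is n = A_1A_2 × A_1A_3 = (-4/3, 2/3, -8).
A_4 lies in the plane iff n · A_1A_4 = 0.
This gives (-8)z + (-8) = 0, so z = -1.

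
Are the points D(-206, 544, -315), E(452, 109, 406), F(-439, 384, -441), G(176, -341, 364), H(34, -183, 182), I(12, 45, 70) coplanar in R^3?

Yes

The plane through D, E, F has normal n = DE × DF = (170170, -85085, -206635) and equation n·P = -16251235.
Checking the remaining points: n·G = -16251235, n·H = -16251235, n·I = -16251235.
All equal -16251235, so all 6 points lie in one plane.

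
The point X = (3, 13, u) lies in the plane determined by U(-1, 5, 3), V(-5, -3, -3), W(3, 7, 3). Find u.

The plane through U, V, W has equation 12x − 24y + 24z = -60.
Substituting X: (24)u + (-276) = -60, so u = 9.

9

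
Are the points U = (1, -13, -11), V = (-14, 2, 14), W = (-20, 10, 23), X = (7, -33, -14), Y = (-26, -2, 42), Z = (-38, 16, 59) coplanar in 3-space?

Yes

The plane through U, V, W has normal n = UV × UW = (-65, -15, -30) and equation n·P = 460.
Checking the remaining points: n·X = 460, n·Y = 460, n·Z = 460.
All equal 460, so all 6 points lie in one plane.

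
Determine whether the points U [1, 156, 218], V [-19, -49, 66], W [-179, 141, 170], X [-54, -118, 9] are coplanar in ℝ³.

Yes

The four points are coplanar iff the 3×3 determinant with rows UV, UW, UX is zero.
Rows: (-20, -205, -152), (-180, -15, -48), (-55, -274, -209).
Expanding along the first row: (-20)(-10017) − (-205)(34980) + (-152)(48495) = 0.
Zero determinant ⇒ coplanar.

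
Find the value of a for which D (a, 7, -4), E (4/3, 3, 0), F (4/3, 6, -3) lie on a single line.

4/3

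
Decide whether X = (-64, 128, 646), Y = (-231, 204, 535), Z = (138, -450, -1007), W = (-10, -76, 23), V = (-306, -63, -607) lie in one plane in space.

No

The plane through X, Y, Z has normal n = XY × XZ = (-189786, -298473, 81174) and equation n·P = 26380164.
Checking the remaining points: n·W = 26448810, n·V = 27605697.
Since n·W = 26448810 ≠ 26380164, W is off the plane and the points are not all coplanar.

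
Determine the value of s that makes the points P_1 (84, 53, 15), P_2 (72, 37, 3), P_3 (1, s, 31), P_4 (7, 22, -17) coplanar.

100

Normal to plane P_1P_2P_4: n = (140, 540, -860); plane equation n·P = 27480.
Requiring n·P_3 = 27480: (540)s + (-26520) = 27480.
So s = 100.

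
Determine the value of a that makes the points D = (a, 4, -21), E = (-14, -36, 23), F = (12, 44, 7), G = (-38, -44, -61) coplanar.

-10

The points are coplanar iff DE · (DF × DG) = 0.
Expanding, this is linear in a: (6848)a + (68480) = 0.
So a = -10.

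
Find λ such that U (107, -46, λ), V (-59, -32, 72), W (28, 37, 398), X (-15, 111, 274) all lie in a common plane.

644

Coplanarity ⇔ det[UV; UW; UX] = 0.
Expanding, this is linear in λ: (-9405)λ + (6056820) = 0.
So λ = 644.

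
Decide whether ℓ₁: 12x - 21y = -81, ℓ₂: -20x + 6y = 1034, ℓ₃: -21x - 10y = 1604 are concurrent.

No

The three lines meet at one point iff the augmented coefficient matrix [aᵢ bᵢ cᵢ] has rank < 3, i.e. its determinant vanishes.
Here the determinant is -4524.
Nonzero, so no common point exists.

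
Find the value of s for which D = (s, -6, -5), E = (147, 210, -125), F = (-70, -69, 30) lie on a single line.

Direction EF = (-217, -279, 155). From the y-coordinate of D, the parameter along the line is τ = (-6 − 210)/(-279) = 24/31.
Then s = 147 + 24/31·(-217) = -21.

-21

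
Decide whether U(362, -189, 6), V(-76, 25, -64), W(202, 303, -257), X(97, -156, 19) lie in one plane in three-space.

With U as base: UV = (-438, 214, -70), UW = (-160, 492, -263), UX = (-265, 33, 13).
UW × UX = (15075, 71775, 125100).
UV · (UW × UX) = 0.
The scalar triple product vanishes, so the four points are coplanar.

Yes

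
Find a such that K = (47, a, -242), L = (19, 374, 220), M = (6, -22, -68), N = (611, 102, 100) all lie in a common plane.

-270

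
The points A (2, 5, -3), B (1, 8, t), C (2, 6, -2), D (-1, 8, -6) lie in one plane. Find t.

The points are coplanar iff AB · (AC × AD) = 0.
Expanding, this is linear in t: (3)t + (6) = 0.
So t = -2.

-2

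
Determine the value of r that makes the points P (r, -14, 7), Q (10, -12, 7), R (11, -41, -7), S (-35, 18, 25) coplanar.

-2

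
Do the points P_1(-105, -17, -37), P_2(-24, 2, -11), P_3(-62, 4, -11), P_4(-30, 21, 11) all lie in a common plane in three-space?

No

The four points are coplanar iff the 3×3 determinant with rows P_1P_2, P_1P_3, P_1P_4 is zero.
Rows: (81, 19, 26), (43, 21, 26), (75, 38, 48).
Expanding along the first row: (81)(20) − (19)(114) + (26)(59) = 988.
Nonzero ⇒ not coplanar.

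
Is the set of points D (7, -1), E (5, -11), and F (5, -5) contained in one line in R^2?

DE = (-2, -10), DF = (-2, -4).
det[DE; DF] = (-2)(-4) − (-10)(-2) = -12.
The determinant is nonzero, so they are not collinear.

No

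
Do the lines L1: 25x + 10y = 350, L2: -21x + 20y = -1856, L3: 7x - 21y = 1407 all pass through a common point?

Yes

Intersecting L1 and L2: solving the 2×2 system gives (x, y) = (36, -55).
Substitute into L3: (7)(36) + (-21)(-55) = 1407.
This equals 1407, so (36, -55) lies on all three lines and they are concurrent.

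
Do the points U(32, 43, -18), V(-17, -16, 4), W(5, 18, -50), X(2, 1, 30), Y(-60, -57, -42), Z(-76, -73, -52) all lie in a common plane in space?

No

The plane through U, V, W has normal n = UV × UW = (2438, -2162, -368) and equation n·P = -8326.
Checking the remaining points: n·X = -8326, n·Y = -7590, n·Z = -8326.
Since n·Y = -7590 ≠ -8326, Y is off the plane and the points are not all coplanar.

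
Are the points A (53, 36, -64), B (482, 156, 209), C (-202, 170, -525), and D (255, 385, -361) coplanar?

The four points are coplanar iff the 3×3 determinant with rows AB, AC, AD is zero.
Rows: (429, 120, 273), (-255, 134, -461), (202, 349, -297).
Expanding along the first row: (429)(121091) − (120)(168857) + (273)(-116063) = 0.
Zero determinant ⇒ coplanar.

Yes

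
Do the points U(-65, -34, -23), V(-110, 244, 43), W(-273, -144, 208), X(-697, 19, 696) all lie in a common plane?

No

A normal to the plane through U, V, W is n = UV × UW = (71478, -3333, 62774).
The plane has equation n·P = -5976550. For X: n·X = -6192789.
-6192789 ≠ -5976550, so X is off the plane.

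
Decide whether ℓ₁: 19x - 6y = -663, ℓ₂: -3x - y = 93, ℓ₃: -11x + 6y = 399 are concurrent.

Lines aᵢx + bᵢy = cᵢ with pairwise distinct directions are concurrent exactly when det[aᵢ bᵢ cᵢ] = 0.
Here the determinant is 0.
It vanishes, so the lines are concurrent at (-33, 6).

Yes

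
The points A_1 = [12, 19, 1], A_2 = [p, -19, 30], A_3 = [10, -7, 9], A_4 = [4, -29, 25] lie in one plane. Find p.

1

Normal to plane A_1A_3A_4: n = (-240, -16, -112); plane equation n·P = -3296.
Requiring n·A_2 = -3296: (-240)p + (-3056) = -3296.
So p = 1.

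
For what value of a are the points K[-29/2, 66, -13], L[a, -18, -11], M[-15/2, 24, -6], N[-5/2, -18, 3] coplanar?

23/2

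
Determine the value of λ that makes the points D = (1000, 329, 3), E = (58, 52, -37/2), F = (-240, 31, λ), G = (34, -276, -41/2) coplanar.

The points are coplanar iff DE · (DF × DG) = 0.
Expanding, this is linear in λ: (-302328)λ + (-7558200) = 0.
So λ = -25.

-25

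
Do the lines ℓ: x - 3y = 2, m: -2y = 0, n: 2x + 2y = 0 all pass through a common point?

No

The three lines meet at one point iff the augmented coefficient matrix [aᵢ bᵢ cᵢ] has rank < 3, i.e. its determinant vanishes.
Here the determinant is 8.
Nonzero, so no common point exists.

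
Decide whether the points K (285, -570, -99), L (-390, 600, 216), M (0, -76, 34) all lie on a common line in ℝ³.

KL = (-675, 1170, 315), KM = (-285, 494, 133).
KL × KM = (0, 0, 0).
The cross product vanishes, so the three points are collinear.

Yes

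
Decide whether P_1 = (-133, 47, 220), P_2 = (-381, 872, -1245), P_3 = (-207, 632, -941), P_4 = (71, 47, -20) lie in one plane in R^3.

The four points are coplanar iff the 3×3 determinant with rows P_1P_2, P_1P_3, P_1P_4 is zero.
Rows: (-248, 825, -1465), (-74, 585, -1161), (204, 0, -240).
Expanding along the first row: (-248)(-140400) − (825)(254604) + (-1465)(-119340) = -396000.
Nonzero ⇒ not coplanar.

No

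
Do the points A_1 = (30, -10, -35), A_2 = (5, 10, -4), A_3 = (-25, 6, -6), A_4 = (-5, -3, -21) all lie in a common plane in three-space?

With A_1 as base: A_1A_2 = (-25, 20, 31), A_1A_3 = (-55, 16, 29), A_1A_4 = (-35, 7, 14).
A_1A_3 × A_1A_4 = (21, -245, 175).
A_1A_2 · (A_1A_3 × A_1A_4) = 0.
The scalar triple product vanishes, so the four points are coplanar.

Yes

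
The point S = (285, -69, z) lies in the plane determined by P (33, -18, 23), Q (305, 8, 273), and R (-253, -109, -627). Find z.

-202

The plane through P, Q, R has equation 5850x + 105300y − 17316z = -2100618.
Substituting S: (-17316)z + (-5598450) = -2100618, so z = -202.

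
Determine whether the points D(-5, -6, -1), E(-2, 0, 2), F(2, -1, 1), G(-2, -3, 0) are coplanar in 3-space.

The four points are coplanar iff the 3×3 determinant with rows DE, DF, DG is zero.
Rows: (3, 6, 3), (7, 5, 2), (3, 3, 1).
Expanding along the first row: (3)(-1) − (6)(1) + (3)(6) = 9.
Nonzero ⇒ not coplanar.

No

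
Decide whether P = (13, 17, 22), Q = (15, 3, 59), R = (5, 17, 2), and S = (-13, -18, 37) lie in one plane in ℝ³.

A normal to the plane through P, Q, R is n = PQ × PR = (280, -256, -112).
The plane has equation n·X = -3176. For S: n·S = -3176.
Equal, so S lies in the plane and all four are coplanar.

Yes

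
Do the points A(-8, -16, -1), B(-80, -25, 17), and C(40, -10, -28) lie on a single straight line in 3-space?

No

AB = (-72, -9, 18), AC = (48, 6, -27).
AB × AC = (135, -1080, 0).
The cross product is nonzero, so the points do not lie on one line.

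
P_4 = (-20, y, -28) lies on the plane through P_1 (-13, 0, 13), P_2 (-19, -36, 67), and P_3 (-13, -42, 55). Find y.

62

Coplanarity requires P_1P_2 · (P_1P_3 × P_1P_4) = 0.
P_1P_2 = (-6, -36, 54), P_1P_3 = (0, -42, 42); the triple product is linear in y with coefficient 252 and constant term -15624.
Setting it to zero: y = 62.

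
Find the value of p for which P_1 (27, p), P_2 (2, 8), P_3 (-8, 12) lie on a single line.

-2

The three points are collinear iff det[P_1P_2; P_1P_3] = 0.
This determinant is linear in p: (-10)p + (-20) = 0, so p = -2.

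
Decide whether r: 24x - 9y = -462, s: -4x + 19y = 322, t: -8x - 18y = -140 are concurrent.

Intersecting r and s: solving the 2×2 system gives (x, y) = (-14, 14).
Substitute into t: (-8)(-14) + (-18)(14) = -140.
This equals -140, so (-14, 14) lies on all three lines and they are concurrent.

Yes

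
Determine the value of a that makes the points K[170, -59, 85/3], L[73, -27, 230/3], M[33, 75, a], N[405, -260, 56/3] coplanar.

58/3

The points are coplanar iff KL · (KM × KN) = 0.
Expanding, this is linear in a: (-11977)a + (694666/3) = 0.
So a = 58/3.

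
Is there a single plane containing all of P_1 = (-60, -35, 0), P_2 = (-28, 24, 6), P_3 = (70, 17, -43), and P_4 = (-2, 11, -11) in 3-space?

The four points are coplanar iff the 3×3 determinant with rows P_1P_2, P_1P_3, P_1P_4 is zero.
Rows: (32, 59, 6), (130, 52, -43), (58, 46, -11).
Expanding along the first row: (32)(1406) − (59)(1064) + (6)(2964) = 0.
Zero determinant ⇒ coplanar.

Yes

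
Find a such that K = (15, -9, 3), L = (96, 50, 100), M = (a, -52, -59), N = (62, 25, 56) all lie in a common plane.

Normal to plane KLN: n = (-171, 266, -19); plane equation n·P = -5016.
Requiring n·M = -5016: (-171)a + (-12711) = -5016.
So a = -45.

-45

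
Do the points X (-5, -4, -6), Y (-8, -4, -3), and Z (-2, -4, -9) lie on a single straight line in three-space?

Yes

XY = (-3, 0, 3), XZ = (3, 0, -3).
XY × XZ = (0, 0, 0).
The cross product vanishes, so the three points are collinear.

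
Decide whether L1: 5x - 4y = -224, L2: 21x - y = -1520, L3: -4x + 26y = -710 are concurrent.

The three lines meet at one point iff the augmented coefficient matrix [aᵢ bᵢ cᵢ] has rank < 3, i.e. its determinant vanishes.
Here the determinant is -4218.
Nonzero, so no common point exists.

No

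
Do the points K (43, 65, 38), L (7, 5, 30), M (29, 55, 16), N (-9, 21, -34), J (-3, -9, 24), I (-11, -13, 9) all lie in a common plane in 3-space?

The plane through K, L, M has normal n = KL × KM = (1240, -680, -480) and equation n·P = -9120.
Checking the remaining points: n·N = -9120, n·J = -9120, n·I = -9120.
All equal -9120, so all 6 points lie in one plane.

Yes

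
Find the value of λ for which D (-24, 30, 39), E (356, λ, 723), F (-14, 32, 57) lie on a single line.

Direction DF = (10, 2, 18). From the x-coordinate of E, the parameter along the line is τ = (356 − (-24))/10 = 38.
Then λ = 30 + 38·(2) = 106.

106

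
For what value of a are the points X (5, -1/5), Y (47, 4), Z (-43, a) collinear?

-5

Collinearity: (Z − X) must be parallel to (Y − X) = (42, 21/5).
Cross-multiplying the components: (a − (-1/5))·(42) = (-48)·(21/5).
Solving gives a = -5.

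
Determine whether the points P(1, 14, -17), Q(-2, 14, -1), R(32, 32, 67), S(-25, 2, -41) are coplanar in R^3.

No

With P as base: PQ = (-3, 0, 16), PR = (31, 18, 84), PS = (-26, -12, -24).
PR × PS = (576, -1440, 96).
PQ · (PR × PS) = -192.
Since -192 ≠ 0, the four points are not coplanar.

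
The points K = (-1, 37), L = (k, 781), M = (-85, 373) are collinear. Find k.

-187

The three points are collinear iff det[KL; KM] = 0.
This determinant is linear in k: (336)k + (62832) = 0, so k = -187.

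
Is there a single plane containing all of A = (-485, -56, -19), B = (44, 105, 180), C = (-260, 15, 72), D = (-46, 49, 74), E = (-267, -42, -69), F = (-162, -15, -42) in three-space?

Yes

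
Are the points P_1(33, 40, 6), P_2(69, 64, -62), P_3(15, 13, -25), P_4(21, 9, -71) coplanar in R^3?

Yes

The four points are coplanar iff the 3×3 determinant with rows P_1P_2, P_1P_3, P_1P_4 is zero.
Rows: (36, 24, -68), (-18, -27, -31), (-12, -31, -77).
Expanding along the first row: (36)(1118) − (24)(1014) + (-68)(234) = 0.
Zero determinant ⇒ coplanar.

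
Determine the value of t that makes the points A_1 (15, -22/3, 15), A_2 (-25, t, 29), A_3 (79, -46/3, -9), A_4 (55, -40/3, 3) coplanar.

-2

Normal to plane A_1A_3A_4: n = (-48, -192, -64); plane equation n·P = -272.
Requiring n·A_2 = -272: (-192)t + (-656) = -272.
So t = -2.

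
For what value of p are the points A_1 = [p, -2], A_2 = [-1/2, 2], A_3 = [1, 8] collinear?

-3/2

Collinearity: (A_1 − A_2) must be parallel to (A_3 − A_2) = (3/2, 6).
Cross-multiplying the components: (p − (-1/2))·(6) = (-4)·(3/2).
Solving gives p = -3/2.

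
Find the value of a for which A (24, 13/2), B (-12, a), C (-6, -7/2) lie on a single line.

-11/2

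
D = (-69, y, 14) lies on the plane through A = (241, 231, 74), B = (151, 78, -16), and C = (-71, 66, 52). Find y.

19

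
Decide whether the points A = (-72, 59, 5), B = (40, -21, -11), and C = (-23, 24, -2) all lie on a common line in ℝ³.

AB = (112, -80, -16), AC = (49, -35, -7).
Each component of AC is 7/16 times the corresponding component of AB, so AC = 7/16·AB and the points are collinear.

Yes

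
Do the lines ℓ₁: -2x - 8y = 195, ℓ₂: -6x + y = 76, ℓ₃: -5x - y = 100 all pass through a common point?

No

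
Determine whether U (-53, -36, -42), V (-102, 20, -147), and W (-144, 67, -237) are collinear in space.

UV = (-49, 56, -105), UW = (-91, 103, -195).
Comparing components 2 and 3: (56)(-195) − (-105)(103) = -105 ≠ 0, so UV and UW are not parallel and the points are not collinear.

No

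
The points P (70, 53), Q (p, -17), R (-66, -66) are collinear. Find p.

Collinearity: (Q − P) must be parallel to (R − P) = (-136, -119).
Cross-multiplying the components: (p − 70)·(-119) = (-70)·(-136).
Solving gives p = -10.

-10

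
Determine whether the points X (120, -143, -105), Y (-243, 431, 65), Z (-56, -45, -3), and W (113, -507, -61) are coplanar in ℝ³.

Yes

A normal to the plane through X, Y, Z is n = XY × XZ = (41888, 7106, 65450).
The plane has equation n·P = -2861848. For W: n·W = -2861848.
Equal, so W lies in the plane and all four are coplanar.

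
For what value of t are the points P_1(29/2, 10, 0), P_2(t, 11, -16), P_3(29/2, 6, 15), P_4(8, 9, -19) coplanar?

Normal to plane P_1P_3P_4: n = (91, -195/2, -26); plane equation n·P = 689/2.
Requiring n·P_2 = 689/2: (91)t + (-1313/2) = 689/2.
So t = 11.

11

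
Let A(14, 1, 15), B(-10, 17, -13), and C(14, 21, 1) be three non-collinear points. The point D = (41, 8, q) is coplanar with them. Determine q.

29

The plane through A, B, C has equation 336x − 336y − 480z = -2832.
Substituting D: (-480)q + (11088) = -2832, so q = 29.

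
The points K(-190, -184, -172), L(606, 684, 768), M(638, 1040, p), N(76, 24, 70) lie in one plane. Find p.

1088

Coplanarity ⇔ det[KL; KM; KN] = 0.
Expanding, this is linear in p: (65320)p + (-71068160) = 0.
So p = 1088.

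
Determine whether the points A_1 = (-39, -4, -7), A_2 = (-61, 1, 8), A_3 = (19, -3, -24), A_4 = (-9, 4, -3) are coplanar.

No

The four points are coplanar iff the 3×3 determinant with rows A_1A_2, A_1A_3, A_1A_4 is zero.
Rows: (-22, 5, 15), (58, 1, -17), (30, 8, 4).
Expanding along the first row: (-22)(140) − (5)(742) + (15)(434) = -280.
Nonzero ⇒ not coplanar.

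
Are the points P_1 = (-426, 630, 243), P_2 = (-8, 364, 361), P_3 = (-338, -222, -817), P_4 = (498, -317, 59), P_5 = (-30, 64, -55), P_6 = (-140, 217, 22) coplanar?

No

The plane through P_1, P_2, P_3 has normal n = P_1P_2 × P_1P_3 = (382496, 453464, -332728) and equation n·P = 41886120.
Checking the remaining points: n·P_4 = 27103968, n·P_5 = 35846856, n·P_6 = 37532232.
Since n·P_4 = 27103968 ≠ 41886120, P_4 is off the plane and the points are not all coplanar.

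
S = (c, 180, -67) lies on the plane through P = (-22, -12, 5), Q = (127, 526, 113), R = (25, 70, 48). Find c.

The plane through P, Q, R has equation 14278x − 1331y − 13068z = -363484.
Substituting S: (14278)c + (635976) = -363484, so c = -70.

-70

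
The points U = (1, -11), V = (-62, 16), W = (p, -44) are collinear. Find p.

78

The three points are collinear iff det[UV; UW] = 0.
This determinant is linear in p: (-27)p + (2106) = 0, so p = 78.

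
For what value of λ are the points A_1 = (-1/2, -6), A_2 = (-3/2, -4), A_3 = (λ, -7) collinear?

0

The three points are collinear iff det[A_1A_2; A_1A_3] = 0.
This determinant is linear in λ: (-2)λ + (0) = 0, so λ = 0.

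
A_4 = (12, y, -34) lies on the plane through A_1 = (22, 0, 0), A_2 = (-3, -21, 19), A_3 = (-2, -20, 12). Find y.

-22/3

The plane through A_1, A_2, A_3 has equation 128x − 156y − 4z = 2816.
Substituting A_4: (-156)y + (1672) = 2816, so y = -22/3.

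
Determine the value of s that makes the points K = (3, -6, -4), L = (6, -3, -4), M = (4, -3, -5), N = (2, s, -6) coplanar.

-3

Normal to plane KLM: n = (-3, 3, 6); plane equation n·P = -51.
Requiring n·N = -51: (3)s + (-42) = -51.
So s = -3.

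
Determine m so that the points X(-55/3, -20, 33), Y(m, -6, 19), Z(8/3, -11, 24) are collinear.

Direction XZ = (21, 9, -9). From the y-coordinate of Y, the parameter along the line is τ = (-6 − (-20))/9 = 14/9.
Then m = (-55/3) + 14/9·(21) = 43/3.

43/3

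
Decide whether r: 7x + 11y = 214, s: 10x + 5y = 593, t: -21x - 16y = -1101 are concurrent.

No

Lines aᵢx + bᵢy = cᵢ with pairwise distinct directions are concurrent exactly when det[aᵢ bᵢ cᵢ] = 0.
Here the determinant is 238.
Nonzero, so no common point exists.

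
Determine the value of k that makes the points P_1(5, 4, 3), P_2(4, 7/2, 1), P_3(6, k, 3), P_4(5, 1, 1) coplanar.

3/2

The points are coplanar iff P_1P_2 · (P_1P_3 × P_1P_4) = 0.
Expanding, this is linear in k: (2)k + (-3) = 0.
So k = 3/2.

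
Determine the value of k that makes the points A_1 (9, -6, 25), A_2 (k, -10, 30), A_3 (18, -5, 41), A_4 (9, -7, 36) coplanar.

-4

Coplanarity ⇔ det[A_1A_2; A_1A_3; A_1A_4] = 0.
Expanding, this is linear in k: (27)k + (108) = 0.
So k = -4.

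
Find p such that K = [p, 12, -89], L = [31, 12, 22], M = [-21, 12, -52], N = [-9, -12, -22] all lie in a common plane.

-47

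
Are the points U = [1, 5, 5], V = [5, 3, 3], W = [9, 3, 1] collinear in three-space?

UV = (4, -2, -2), UW = (8, -2, -4).
UV × UW = (4, 0, 8).
The cross product is nonzero, so the points do not lie on one line.

No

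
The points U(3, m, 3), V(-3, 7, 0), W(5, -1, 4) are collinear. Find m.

1

Direction VW = (8, -8, 4). From the x-coordinate of U, the parameter along the line is τ = (3 − (-3))/8 = 3/4.
Then m = 7 + 3/4·(-8) = 1.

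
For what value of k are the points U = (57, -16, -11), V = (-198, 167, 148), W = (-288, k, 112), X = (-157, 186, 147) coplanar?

50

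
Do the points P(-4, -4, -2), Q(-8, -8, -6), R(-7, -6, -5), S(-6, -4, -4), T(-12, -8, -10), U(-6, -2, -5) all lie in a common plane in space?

No

The plane through P, Q, R has normal n = PQ × PR = (4, 0, -4) and equation n·X = -8.
Checking the remaining points: n·S = -8, n·T = -8, n·U = -4.
Since n·U = -4 ≠ -8, U is off the plane and the points are not all coplanar.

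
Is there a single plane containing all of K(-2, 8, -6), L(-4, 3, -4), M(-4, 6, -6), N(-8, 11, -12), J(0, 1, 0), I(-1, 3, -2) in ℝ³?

The plane through K, L, M has normal n = KL × KM = (4, -4, -6) and equation n·P = -4.
Checking the remaining points: n·N = -4, n·J = -4, n·I = -4.
All equal -4, so all 6 points lie in one plane.

Yes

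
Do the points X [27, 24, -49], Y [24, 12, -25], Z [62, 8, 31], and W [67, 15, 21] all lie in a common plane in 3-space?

Yes

With X as base: XY = (-3, -12, 24), XZ = (35, -16, 80), XW = (40, -9, 70).
XZ × XW = (-400, 750, 325).
XY · (XZ × XW) = 0.
The scalar triple product vanishes, so the four points are coplanar.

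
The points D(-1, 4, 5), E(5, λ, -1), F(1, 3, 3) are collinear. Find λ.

Direction DF = (2, -1, -2). From the x-coordinate of E, the parameter along the line is τ = (5 − (-1))/2 = 3.
Then λ = 4 + 3·(-1) = 1.

1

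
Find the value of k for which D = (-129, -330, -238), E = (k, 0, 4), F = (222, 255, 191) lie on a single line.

69

Direction DF = (351, 585, 429). From the y-coordinate of E, the parameter along the line is τ = (0 − (-330))/585 = 22/39.
Then k = (-129) + 22/39·(351) = 69.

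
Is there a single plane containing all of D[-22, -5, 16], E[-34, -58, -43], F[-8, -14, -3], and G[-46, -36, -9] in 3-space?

Yes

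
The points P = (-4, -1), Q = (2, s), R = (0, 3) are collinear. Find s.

The three points are collinear iff det[PQ; PR] = 0.
This determinant is linear in s: (-4)s + (20) = 0, so s = 5.

5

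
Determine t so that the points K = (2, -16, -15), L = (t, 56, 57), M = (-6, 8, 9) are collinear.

-22

Direction KM = (-8, 24, 24). From the y-coordinate of L, the parameter along the line is τ = (56 − (-16))/24 = 3.
Then t = 2 + 3·(-8) = -22.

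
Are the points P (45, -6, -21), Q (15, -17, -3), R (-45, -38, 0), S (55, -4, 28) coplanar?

Yes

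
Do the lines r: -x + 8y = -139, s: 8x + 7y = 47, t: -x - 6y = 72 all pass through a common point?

No

Lines aᵢx + bᵢy = cᵢ with pairwise distinct directions are concurrent exactly when det[aᵢ bᵢ cᵢ] = 0.
Here the determinant is -71.
Nonzero, so no common point exists.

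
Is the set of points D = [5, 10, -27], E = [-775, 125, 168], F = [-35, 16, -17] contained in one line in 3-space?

No

DE = (-780, 115, 195), DF = (-40, 6, 10).
Comparing components 2 and 3: (115)(10) − (195)(6) = -20 ≠ 0, so DE and DF are not parallel and the points are not collinear.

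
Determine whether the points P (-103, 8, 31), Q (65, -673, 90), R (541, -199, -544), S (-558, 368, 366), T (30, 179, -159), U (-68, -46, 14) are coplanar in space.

Yes

The plane through P, Q, R has normal n = PQ × PR = (403788, 134596, 403788) and equation n·X = -27995968.
Checking the remaining points: n·S = -27995968, n·T = -27995968, n·U = -27995968.
All equal -27995968, so all 6 points lie in one plane.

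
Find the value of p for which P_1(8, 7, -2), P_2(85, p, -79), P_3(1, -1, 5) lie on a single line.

Direction P_1P_3 = (-7, -8, 7). From the x-coordinate of P_2, the parameter along the line is τ = (85 − 8)/(-7) = -11.
Then p = 7 + (-11)·(-8) = 95.

95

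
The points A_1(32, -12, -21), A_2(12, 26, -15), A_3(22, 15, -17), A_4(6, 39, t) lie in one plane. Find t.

-13

Coplanarity ⇔ det[A_1A_2; A_1A_3; A_1A_4] = 0.
Expanding, this is linear in t: (-160)t + (-2080) = 0.
So t = -13.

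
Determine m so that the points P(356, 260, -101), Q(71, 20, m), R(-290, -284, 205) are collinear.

Direction PR = (-646, -544, 306). From the x-coordinate of Q, the parameter along the line is τ = (71 − 356)/(-646) = 15/34.
Then m = (-101) + 15/34·(306) = 34.

34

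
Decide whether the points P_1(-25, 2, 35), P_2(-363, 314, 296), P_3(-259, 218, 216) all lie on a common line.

No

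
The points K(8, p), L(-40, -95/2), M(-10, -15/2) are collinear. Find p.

Collinearity: (K − L) must be parallel to (M − L) = (30, 40).
Cross-multiplying the components: (p − (-95/2))·(30) = (48)·(40).
Solving gives p = 33/2.

33/2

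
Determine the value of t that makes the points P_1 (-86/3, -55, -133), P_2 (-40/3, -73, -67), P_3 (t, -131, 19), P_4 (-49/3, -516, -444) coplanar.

Coplanarity ⇔ det[P_1P_2; P_1P_3; P_1P_4] = 0.
Expanding, this is linear in t: (-36024)t + (432288) = 0.
So t = 12.

12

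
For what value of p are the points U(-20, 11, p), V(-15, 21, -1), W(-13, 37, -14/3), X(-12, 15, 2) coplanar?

-1/3

The points are coplanar iff UV · (UW × UX) = 0.
Expanding, this is linear in p: (60)p + (20) = 0.
So p = -1/3.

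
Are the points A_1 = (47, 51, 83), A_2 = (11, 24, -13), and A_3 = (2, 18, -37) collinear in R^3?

No

A_1A_2 = (-36, -27, -96), A_1A_3 = (-45, -33, -120).
A_1A_2 × A_1A_3 = (72, 0, -27).
The cross product is nonzero, so the points do not lie on one line.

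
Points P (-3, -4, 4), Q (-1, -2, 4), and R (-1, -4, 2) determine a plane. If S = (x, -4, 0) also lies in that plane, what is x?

The plane through P, Q, R has equation −4x + 4y − 4z = -20.
Substituting S: (-4)x + (-16) = -20, so x = 1.

1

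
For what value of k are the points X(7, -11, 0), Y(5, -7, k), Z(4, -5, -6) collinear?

-4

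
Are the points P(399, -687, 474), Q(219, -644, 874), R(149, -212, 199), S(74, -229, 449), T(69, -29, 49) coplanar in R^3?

The plane through P, Q, R has normal n = PQ × PR = (-201825, -149500, -74750) and equation n·X = -13253175.
Checking the remaining points: n·S = -14262300, n·T = -13253175.
Since n·S = -14262300 ≠ -13253175, S is off the plane and the points are not all coplanar.

No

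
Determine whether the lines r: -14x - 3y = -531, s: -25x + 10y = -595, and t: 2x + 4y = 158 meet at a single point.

Yes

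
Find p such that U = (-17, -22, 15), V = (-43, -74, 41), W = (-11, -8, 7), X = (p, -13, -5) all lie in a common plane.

-28

Normal to plane UVW: n = (52, -52, -52); plane equation n·P = -520.
Requiring n·X = -520: (52)p + (936) = -520.
So p = -28.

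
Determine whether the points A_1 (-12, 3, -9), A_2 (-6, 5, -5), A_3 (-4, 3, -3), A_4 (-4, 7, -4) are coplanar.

Yes

With A_1 as base: A_1A_2 = (6, 2, 4), A_1A_3 = (8, 0, 6), A_1A_4 = (8, 4, 5).
A_1A_3 × A_1A_4 = (-24, 8, 32).
A_1A_2 · (A_1A_3 × A_1A_4) = 0.
The scalar triple product vanishes, so the four points are coplanar.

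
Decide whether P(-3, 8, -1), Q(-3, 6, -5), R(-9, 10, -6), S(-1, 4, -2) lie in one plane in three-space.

No

The four points are coplanar iff the 3×3 determinant with rows PQ, PR, PS is zero.
Rows: (0, -2, -4), (-6, 2, -5), (2, -4, -1).
Expanding along the first row: (0)(-22) − (-2)(16) + (-4)(20) = -48.
Nonzero ⇒ not coplanar.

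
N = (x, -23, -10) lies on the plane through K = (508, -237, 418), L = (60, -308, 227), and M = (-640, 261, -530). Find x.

The plane through K, L, M has equation 162426x − 205436y − 304612z = 3872924.
Substituting N: (162426)x + (7771148) = 3872924, so x = -24.

-24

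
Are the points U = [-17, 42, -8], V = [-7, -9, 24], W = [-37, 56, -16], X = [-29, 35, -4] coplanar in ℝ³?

No

A normal to the plane through U, V, W is n = UV × UW = (-40, -560, -880).
The plane has equation n·P = -15800. For X: n·X = -14920.
-14920 ≠ -15800, so X is off the plane.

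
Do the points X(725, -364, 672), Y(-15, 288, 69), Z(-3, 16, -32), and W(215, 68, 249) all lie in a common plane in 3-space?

The four points are coplanar iff the 3×3 determinant with rows XY, XZ, XW is zero.
Rows: (-740, 652, -603), (-728, 380, -704), (-510, 432, -423).
Expanding along the first row: (-740)(143388) − (652)(-51096) + (-603)(-120696) = -12840.
Nonzero ⇒ not coplanar.

No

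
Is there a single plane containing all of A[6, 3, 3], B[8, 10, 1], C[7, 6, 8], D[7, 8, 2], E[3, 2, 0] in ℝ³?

No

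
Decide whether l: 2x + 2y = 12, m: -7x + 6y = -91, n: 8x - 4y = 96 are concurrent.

No

Lines aᵢx + bᵢy = cᵢ with pairwise distinct directions are concurrent exactly when det[aᵢ bᵢ cᵢ] = 0.
Here the determinant is 72.
Nonzero, so no common point exists.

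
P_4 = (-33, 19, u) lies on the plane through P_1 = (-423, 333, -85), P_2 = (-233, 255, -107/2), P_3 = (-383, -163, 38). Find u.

The plane through P_1, P_2, P_3 has equation 6030x − 22110y − 91120z = -2168120.
Substituting P_4: (-91120)u + (-619080) = -2168120, so u = 17.

17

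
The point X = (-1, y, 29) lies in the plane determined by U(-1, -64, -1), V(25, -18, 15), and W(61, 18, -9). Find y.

-46

The plane through U, V, W has equation −1680x + 1200y − 720z = -74400.
Substituting X: (1200)y + (-19200) = -74400, so y = -46.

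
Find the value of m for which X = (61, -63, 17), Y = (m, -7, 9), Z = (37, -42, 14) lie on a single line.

Direction XZ = (-24, 21, -3). From the y-coordinate of Y, the parameter along the line is τ = (-7 − (-63))/21 = 8/3.
Then m = 61 + 8/3·(-24) = -3.

-3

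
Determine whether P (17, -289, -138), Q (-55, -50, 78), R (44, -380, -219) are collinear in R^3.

PQ = (-72, 239, 216), PR = (27, -91, -81).
PQ × PR = (297, 0, 99).
The cross product is nonzero, so the points do not lie on one line.

No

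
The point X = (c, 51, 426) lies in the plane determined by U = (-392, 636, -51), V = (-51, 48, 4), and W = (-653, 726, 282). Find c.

-311

A normal to the plane is n = UV × UW = (-200754, -127908, -122778).
X lies in the plane iff n · UX = 0.
This gives (-200754)c + (-62434494) = 0, so c = -311.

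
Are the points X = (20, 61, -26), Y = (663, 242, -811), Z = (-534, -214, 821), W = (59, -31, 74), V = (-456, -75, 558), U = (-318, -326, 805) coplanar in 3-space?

Yes

The plane through X, Y, Z has normal n = XY × XZ = (-62568, -109731, -76551) and equation n·P = -5954625.
Checking the remaining points: n·W = -5954625, n·V = -5954625, n·U = -5954625.
All equal -5954625, so all 6 points lie in one plane.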